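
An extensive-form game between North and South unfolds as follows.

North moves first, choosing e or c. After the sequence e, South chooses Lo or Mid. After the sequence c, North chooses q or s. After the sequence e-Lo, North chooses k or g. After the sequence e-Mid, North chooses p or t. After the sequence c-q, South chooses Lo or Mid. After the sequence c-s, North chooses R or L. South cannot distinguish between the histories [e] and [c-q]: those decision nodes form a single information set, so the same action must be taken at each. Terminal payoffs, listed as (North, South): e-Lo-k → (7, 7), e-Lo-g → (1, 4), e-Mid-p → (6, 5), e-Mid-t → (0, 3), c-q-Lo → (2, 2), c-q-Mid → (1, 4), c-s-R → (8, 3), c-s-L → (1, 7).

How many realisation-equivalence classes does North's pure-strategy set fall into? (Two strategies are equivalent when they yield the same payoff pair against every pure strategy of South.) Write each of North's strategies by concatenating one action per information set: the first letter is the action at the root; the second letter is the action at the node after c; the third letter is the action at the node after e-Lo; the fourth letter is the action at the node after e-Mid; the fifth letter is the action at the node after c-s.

North has 32 pure strategies: eqkpR, eqkpL, eqktR, eqktL, eqgpR, eqgpL, eqgtR, eqgtL, eskpR, eskpL, esktR, esktL, esgpR, esgpL, esgtR, esgtL, cqkpR, cqkpL, cqktR, cqktL, cqgpR, cqgpL, cqgtR, cqgtL, cskpR, cskpL, csktR, csktL, csgpR, csgpL, csgtR, csgtL. Columns: Lo, Mid.
{eqkpR, eqkpL, eskpR, eskpL} → row (7,7) (6,5)
{eqktR, eqktL, esktR, esktL} → row (7,7) (0,3)
{eqgpR, eqgpL, esgpR, esgpL} → row (1,4) (6,5)
{eqgtR, eqgtL, esgtR, esgtL} → row (1,4) (0,3)
{cqkpR, cqkpL, cqktR, cqktL, cqgpR, cqgpL, cqgtR, cqgtL} → row (2,2) (1,4)
{cskpR, csktR, csgpR, csgtR} → row (8,3) (8,3)
{cskpL, csktL, csgpL, csgtL} → row (1,7) (1,7)
That's 7 distinct rows out of 32 strategies.

7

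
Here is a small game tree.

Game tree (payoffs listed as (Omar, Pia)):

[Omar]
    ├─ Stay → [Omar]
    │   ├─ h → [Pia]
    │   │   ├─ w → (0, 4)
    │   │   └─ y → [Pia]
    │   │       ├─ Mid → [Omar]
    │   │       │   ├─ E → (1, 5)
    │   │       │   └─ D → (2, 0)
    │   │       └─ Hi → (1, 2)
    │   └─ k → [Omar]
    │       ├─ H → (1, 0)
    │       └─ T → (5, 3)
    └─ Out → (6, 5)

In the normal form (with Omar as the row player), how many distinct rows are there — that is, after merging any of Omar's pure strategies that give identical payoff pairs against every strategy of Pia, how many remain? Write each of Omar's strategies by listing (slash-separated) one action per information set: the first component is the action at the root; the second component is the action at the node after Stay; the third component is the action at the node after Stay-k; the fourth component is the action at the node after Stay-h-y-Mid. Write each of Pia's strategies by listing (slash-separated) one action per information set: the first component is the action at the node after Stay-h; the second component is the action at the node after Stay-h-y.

5

Omar has 16 pure strategies: Stay/h/H/E, Stay/h/H/D, Stay/h/T/E, Stay/h/T/D, Stay/k/H/E, Stay/k/H/D, Stay/k/T/E, Stay/k/T/D, Out/h/H/E, Out/h/H/D, Out/h/T/E, Out/h/T/D, Out/k/H/E, Out/k/H/D, Out/k/T/E, Out/k/T/D. Columns: w/Mid, w/Hi, y/Mid, y/Hi.
{Stay/h/H/E, Stay/h/T/E} → row (0,4) (0,4) (1,5) (1,2)
{Stay/h/H/D, Stay/h/T/D} → row (0,4) (0,4) (2,0) (1,2)
{Stay/k/H/E, Stay/k/H/D} → row (1,0) (1,0) (1,0) (1,0)
{Stay/k/T/E, Stay/k/T/D} → row (5,3) (5,3) (5,3) (5,3)
{Out/h/H/E, Out/h/H/D, Out/h/T/E, Out/h/T/D, Out/k/H/E, Out/k/H/D, Out/k/T/E, Out/k/T/D} → row (6,5) (6,5) (6,5) (6,5)
That's 5 distinct rows out of 16 strategies.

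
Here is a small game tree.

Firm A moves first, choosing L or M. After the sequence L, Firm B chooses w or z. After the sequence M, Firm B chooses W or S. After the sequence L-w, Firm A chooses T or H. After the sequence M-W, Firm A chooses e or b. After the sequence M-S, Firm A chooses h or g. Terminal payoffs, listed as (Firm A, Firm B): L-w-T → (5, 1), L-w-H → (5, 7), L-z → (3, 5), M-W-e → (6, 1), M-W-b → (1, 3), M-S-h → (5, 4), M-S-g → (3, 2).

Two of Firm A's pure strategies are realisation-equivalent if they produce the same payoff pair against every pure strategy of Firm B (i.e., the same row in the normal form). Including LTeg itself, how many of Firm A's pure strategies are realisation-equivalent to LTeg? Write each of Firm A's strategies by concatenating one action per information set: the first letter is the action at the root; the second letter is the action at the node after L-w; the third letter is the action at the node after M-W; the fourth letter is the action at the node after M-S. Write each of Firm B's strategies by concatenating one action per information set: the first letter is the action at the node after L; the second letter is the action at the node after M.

Row for LTeg (columns wW, wS, zW, zS): (5,1) (5,1) (3,5) (3,5).
Under LTeg, Firm A's choice at the node after M-W and at the node after M-S can never be reached regardless of what Firm B does, so varying those choices leaves every outcome unchanged.
Holding the reachable choices fixed and varying the unreachable ones freely already gives 2 × 2 = 4 equivalent strategies.
No other strategy reproduces this row, so those 4 are the full class: LTeh, LTeg, LTbh, LTbg.

4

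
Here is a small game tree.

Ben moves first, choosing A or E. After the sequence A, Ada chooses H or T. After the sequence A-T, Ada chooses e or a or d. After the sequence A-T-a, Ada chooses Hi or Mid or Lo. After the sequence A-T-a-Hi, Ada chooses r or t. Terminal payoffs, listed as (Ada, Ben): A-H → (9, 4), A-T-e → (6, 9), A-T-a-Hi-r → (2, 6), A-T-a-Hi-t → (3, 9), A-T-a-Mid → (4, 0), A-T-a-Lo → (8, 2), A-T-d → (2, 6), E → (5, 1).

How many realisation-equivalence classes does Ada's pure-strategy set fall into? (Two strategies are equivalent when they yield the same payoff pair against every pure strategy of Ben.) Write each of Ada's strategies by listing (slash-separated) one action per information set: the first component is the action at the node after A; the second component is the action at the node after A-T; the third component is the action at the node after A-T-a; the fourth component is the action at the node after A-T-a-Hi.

Ada has 36 pure strategies: H/e/Hi/r, H/e/Hi/t, H/e/Mid/r, H/e/Mid/t, H/e/Lo/r, H/e/Lo/t, H/a/Hi/r, H/a/Hi/t, H/a/Mid/r, H/a/Mid/t, H/a/Lo/r, H/a/Lo/t, H/d/Hi/r, H/d/Hi/t, H/d/Mid/r, H/d/Mid/t, H/d/Lo/r, H/d/Lo/t, T/e/Hi/r, T/e/Hi/t, T/e/Mid/r, T/e/Mid/t, T/e/Lo/r, T/e/Lo/t, T/a/Hi/r, T/a/Hi/t, T/a/Mid/r, T/a/Mid/t, T/a/Lo/r, T/a/Lo/t, T/d/Hi/r, T/d/Hi/t, T/d/Mid/r, T/d/Mid/t, T/d/Lo/r, T/d/Lo/t. Columns: A, E.
{H/e/Hi/r, H/e/Hi/t, H/e/Mid/r, H/e/Mid/t, H/e/Lo/r, H/e/Lo/t, H/a/Hi/r, H/a/Hi/t, H/a/Mid/r, H/a/Mid/t, H/a/Lo/r, H/a/Lo/t, H/d/Hi/r, H/d/Hi/t, H/d/Mid/r, H/d/Mid/t, H/d/Lo/r, H/d/Lo/t} → row (9,4) (5,1)
{T/e/Hi/r, T/e/Hi/t, T/e/Mid/r, T/e/Mid/t, T/e/Lo/r, T/e/Lo/t} → row (6,9) (5,1)
{T/a/Hi/r, T/d/Hi/r, T/d/Hi/t, T/d/Mid/r, T/d/Mid/t, T/d/Lo/r, T/d/Lo/t} → row (2,6) (5,1)
{T/a/Hi/t} → row (3,9) (5,1)
{T/a/Mid/r, T/a/Mid/t} → row (4,0) (5,1)
{T/a/Lo/r, T/a/Lo/t} → row (8,2) (5,1)
That's 6 distinct rows out of 36 strategies.

6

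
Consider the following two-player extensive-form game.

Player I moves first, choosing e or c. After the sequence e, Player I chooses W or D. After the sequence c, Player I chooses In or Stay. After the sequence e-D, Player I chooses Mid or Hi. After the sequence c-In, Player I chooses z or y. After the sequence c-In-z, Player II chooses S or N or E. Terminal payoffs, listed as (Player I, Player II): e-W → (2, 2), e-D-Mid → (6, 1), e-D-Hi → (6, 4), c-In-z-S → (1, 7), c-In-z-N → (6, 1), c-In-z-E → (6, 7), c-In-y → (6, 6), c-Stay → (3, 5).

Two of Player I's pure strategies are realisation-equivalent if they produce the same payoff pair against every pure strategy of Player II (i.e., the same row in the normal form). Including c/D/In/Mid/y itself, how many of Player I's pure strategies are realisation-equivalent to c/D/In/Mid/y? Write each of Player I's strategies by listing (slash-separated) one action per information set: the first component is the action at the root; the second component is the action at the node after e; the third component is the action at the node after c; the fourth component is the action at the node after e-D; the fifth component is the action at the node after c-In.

Row for c/D/In/Mid/y (columns S, N, E): (6,6) (6,6) (6,6).
Under c/D/In/Mid/y, Player I's choice at the node after e and at the node after e-D can never be reached regardless of what Player II does, so varying those choices leaves every outcome unchanged.
Holding the reachable choices fixed and varying the unreachable ones freely already gives 2 × 2 = 4 equivalent strategies.
No other strategy reproduces this row, so those 4 are the full class: c/W/In/Mid/y, c/W/In/Hi/y, c/D/In/Mid/y, c/D/In/Hi/y.

4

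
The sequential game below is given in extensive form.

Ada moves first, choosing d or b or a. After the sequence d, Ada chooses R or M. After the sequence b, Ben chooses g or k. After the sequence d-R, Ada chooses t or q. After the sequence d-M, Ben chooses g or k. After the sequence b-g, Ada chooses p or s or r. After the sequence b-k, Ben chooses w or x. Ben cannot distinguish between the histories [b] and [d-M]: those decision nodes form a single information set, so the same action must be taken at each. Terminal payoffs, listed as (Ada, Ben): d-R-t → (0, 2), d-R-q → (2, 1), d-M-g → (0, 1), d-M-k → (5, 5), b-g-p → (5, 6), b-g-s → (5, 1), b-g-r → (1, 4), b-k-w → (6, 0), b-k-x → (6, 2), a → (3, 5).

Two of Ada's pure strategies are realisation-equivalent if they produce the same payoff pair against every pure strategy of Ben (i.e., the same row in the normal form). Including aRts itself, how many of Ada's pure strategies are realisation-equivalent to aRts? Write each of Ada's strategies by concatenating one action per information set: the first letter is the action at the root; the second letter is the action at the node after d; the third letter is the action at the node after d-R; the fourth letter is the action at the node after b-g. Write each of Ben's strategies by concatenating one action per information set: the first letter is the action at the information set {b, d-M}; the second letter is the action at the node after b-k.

12

Row for aRts (columns gw, gx, kw, kx): (3,5) (3,5) (3,5) (3,5).
Under aRts, Ada's choice at the node after d and at the node after d-R and at the node after b-g can never be reached regardless of what Ben does, so varying those choices leaves every outcome unchanged.
Holding the reachable choices fixed and varying the unreachable ones freely already gives 2 × 2 × 3 = 12 equivalent strategies.
No other strategy reproduces this row, so those 12 are the full class: aRtp, aRts, aRtr, aRqp, aRqs, aRqr, aMtp, aMts, aMtr, aMqp, aMqs, aMqr.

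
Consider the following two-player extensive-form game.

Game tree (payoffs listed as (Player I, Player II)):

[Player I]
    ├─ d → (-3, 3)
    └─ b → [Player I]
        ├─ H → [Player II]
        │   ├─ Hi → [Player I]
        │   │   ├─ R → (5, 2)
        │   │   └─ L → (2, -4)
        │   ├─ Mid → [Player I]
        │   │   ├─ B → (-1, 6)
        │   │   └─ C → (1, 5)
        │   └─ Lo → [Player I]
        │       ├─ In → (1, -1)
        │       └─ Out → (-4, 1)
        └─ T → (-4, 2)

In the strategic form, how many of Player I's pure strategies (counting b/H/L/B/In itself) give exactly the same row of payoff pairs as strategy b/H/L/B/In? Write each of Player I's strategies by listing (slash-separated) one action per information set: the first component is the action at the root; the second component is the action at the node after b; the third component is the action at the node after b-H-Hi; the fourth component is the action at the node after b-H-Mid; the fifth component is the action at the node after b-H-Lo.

1

Row for b/H/L/B/In (columns Hi, Mid, Lo): (2,-4) (-1,6) (1,-1).
Every one of Player I's information sets is on the play path for some reply by Player II when Player I follows b/H/L/B/In.
Changing the action at any of them therefore changes at least one column, so only b/H/L/B/In itself gives this row.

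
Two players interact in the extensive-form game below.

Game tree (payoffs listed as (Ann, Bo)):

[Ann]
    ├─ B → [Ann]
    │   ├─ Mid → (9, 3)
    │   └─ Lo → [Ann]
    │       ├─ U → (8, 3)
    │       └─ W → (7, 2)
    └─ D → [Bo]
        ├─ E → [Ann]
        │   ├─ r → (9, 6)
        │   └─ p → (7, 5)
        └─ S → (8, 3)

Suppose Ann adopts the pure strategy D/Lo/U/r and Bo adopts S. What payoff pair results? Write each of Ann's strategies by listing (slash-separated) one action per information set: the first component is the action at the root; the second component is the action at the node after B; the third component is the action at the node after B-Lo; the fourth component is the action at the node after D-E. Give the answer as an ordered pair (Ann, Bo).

(8, 3)

Trace the play path from the root:
  Ann plays D
  Bo plays S at [D]
→ terminal payoff (8, 3).
(Ann's choice at the node after B is never reached on this path, so it doesn't affect the outcome.)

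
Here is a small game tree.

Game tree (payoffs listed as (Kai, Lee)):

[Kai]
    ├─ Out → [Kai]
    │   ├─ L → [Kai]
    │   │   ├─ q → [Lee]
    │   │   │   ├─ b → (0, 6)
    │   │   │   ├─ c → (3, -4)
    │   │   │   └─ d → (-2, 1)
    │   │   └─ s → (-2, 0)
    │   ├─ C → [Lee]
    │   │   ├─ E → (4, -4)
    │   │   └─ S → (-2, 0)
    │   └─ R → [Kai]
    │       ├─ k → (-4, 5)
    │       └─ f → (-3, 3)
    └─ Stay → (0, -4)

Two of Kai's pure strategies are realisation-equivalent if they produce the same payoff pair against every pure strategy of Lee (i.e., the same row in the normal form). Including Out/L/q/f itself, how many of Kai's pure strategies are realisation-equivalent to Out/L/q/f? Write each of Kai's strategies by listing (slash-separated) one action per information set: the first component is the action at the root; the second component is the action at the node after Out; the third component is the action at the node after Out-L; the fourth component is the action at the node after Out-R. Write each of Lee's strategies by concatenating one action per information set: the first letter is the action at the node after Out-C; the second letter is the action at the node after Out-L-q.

Row for Out/L/q/f (columns Eb, Ec, Ed, Sb, Sc, Sd): (0,6) (3,-4) (-2,1) (0,6) (3,-4) (-2,1).
Under Out/L/q/f, Kai's choice at the node after Out-R can never be reached regardless of what Lee does, so varying those choices leaves every outcome unchanged.
Holding the reachable choices fixed and varying the unreachable one freely already gives 2 equivalent strategies.
No other strategy reproduces this row, so those 2 are the full class: Out/L/q/k, Out/L/q/f.

2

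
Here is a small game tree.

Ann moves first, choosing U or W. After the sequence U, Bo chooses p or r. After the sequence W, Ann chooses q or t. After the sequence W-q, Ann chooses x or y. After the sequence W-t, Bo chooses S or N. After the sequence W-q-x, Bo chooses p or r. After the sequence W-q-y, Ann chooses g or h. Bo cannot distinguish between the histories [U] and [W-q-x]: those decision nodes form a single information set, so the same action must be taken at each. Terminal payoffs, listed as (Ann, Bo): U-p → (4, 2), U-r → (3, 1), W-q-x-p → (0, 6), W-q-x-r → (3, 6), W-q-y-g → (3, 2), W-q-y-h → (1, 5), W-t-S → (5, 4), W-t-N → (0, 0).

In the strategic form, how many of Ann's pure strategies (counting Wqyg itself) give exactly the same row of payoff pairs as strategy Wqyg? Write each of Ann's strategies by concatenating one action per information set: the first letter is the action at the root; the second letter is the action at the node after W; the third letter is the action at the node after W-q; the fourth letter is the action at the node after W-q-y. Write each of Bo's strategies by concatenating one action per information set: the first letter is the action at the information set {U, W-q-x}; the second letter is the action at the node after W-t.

Row for Wqyg (columns pS, pN, rS, rN): (3,2) (3,2) (3,2) (3,2).
Every one of Ann's information sets is on the play path for some reply by Bo when Ann follows Wqyg.
Changing the action at any of them therefore changes at least one column, so only Wqyg itself gives this row.

1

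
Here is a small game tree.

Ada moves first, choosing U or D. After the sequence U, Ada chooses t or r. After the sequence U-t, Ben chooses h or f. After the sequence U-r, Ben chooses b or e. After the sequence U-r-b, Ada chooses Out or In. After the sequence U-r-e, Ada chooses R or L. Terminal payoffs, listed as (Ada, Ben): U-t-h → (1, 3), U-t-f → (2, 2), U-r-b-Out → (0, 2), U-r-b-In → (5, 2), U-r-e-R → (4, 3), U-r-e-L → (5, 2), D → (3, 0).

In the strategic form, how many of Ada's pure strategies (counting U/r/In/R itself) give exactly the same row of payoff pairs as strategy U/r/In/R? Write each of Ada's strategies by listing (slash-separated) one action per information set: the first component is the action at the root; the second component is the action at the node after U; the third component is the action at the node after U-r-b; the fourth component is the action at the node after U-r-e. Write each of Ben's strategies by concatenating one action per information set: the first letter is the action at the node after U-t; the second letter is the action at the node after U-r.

Row for U/r/In/R (columns hb, he, fb, fe): (5,2) (4,3) (5,2) (4,3).
Every one of Ada's information sets is on the play path for some reply by Ben when Ada follows U/r/In/R.
Changing the action at any of them therefore changes at least one column, so only U/r/In/R itself gives this row.

1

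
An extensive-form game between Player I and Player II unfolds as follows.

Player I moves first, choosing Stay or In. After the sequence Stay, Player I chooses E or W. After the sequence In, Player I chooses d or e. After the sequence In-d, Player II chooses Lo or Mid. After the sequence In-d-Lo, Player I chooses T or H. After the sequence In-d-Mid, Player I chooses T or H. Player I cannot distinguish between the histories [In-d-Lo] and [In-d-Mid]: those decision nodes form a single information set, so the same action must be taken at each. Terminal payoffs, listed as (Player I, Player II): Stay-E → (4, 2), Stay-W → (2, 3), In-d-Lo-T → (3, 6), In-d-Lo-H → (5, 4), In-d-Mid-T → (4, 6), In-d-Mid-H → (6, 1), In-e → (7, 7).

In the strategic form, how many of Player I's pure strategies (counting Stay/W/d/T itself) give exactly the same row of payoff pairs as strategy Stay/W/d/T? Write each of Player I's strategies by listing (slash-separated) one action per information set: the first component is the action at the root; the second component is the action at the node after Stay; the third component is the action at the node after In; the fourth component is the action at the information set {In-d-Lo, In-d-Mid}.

Row for Stay/W/d/T (columns Lo, Mid): (2,3) (2,3).
Under Stay/W/d/T, Player I's choice at the node after In and at the information set {In-d-Lo, In-d-Mid} can never be reached regardless of what Player II does, so varying those choices leaves every outcome unchanged.
Holding the reachable choices fixed and varying the unreachable ones freely already gives 2 × 2 = 4 equivalent strategies.
No other strategy reproduces this row, so those 4 are the full class: Stay/W/d/T, Stay/W/d/H, Stay/W/e/T, Stay/W/e/H.

4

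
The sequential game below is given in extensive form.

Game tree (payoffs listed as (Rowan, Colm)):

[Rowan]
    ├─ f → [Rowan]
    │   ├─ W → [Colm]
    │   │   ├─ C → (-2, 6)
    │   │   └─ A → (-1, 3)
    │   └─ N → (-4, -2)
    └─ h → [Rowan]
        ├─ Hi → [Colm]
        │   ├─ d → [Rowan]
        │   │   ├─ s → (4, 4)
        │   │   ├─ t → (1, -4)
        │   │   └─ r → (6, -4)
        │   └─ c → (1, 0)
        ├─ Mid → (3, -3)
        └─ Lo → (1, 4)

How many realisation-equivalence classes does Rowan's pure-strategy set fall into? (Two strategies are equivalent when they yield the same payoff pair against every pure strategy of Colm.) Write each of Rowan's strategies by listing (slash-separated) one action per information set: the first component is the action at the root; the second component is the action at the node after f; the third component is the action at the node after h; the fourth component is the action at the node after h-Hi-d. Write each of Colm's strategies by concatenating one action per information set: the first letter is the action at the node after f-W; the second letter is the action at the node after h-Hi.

Rowan has 36 pure strategies: f/W/Hi/s, f/W/Hi/t, f/W/Hi/r, f/W/Mid/s, f/W/Mid/t, f/W/Mid/r, f/W/Lo/s, f/W/Lo/t, f/W/Lo/r, f/N/Hi/s, f/N/Hi/t, f/N/Hi/r, f/N/Mid/s, f/N/Mid/t, f/N/Mid/r, f/N/Lo/s, f/N/Lo/t, f/N/Lo/r, h/W/Hi/s, h/W/Hi/t, h/W/Hi/r, h/W/Mid/s, h/W/Mid/t, h/W/Mid/r, h/W/Lo/s, h/W/Lo/t, h/W/Lo/r, h/N/Hi/s, h/N/Hi/t, h/N/Hi/r, h/N/Mid/s, h/N/Mid/t, h/N/Mid/r, h/N/Lo/s, h/N/Lo/t, h/N/Lo/r. Columns: Cd, Cc, Ad, Ac.
{f/W/Hi/s, f/W/Hi/t, f/W/Hi/r, f/W/Mid/s, f/W/Mid/t, f/W/Mid/r, f/W/Lo/s, f/W/Lo/t, f/W/Lo/r} → row (-2,6) (-2,6) (-1,3) (-1,3)
{f/N/Hi/s, f/N/Hi/t, f/N/Hi/r, f/N/Mid/s, f/N/Mid/t, f/N/Mid/r, f/N/Lo/s, f/N/Lo/t, f/N/Lo/r} → row (-4,-2) (-4,-2) (-4,-2) (-4,-2)
{h/W/Hi/s, h/N/Hi/s} → row (4,4) (1,0) (4,4) (1,0)
{h/W/Hi/t, h/N/Hi/t} → row (1,-4) (1,0) (1,-4) (1,0)
{h/W/Hi/r, h/N/Hi/r} → row (6,-4) (1,0) (6,-4) (1,0)
{h/W/Mid/s, h/W/Mid/t, h/W/Mid/r, h/N/Mid/s, h/N/Mid/t, h/N/Mid/r} → row (3,-3) (3,-3) (3,-3) (3,-3)
{h/W/Lo/s, h/W/Lo/t, h/W/Lo/r, h/N/Lo/s, h/N/Lo/t, h/N/Lo/r} → row (1,4) (1,4) (1,4) (1,4)
That's 7 distinct rows out of 36 strategies.

7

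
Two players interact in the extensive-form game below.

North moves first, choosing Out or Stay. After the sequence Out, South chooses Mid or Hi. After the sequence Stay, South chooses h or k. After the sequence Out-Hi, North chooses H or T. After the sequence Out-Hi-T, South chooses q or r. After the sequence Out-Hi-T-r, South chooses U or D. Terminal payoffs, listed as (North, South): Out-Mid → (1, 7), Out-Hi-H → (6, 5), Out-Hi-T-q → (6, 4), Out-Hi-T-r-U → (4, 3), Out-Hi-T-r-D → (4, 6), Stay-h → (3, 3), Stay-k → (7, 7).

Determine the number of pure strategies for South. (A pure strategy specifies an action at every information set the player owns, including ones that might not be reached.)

16

South owns the node after Out with actions {Mid, Hi} — two choices.
South owns the node after Stay with actions {h, k} — two choices.
South owns the node after Out-Hi-T with actions {q, r} — two choices.
South owns the node after Out-Hi-T-r with actions {U, D} — two choices.
A pure strategy fixes one action at each information set independently, so the count is the product 2 × 2 × 2 × 2 = 16.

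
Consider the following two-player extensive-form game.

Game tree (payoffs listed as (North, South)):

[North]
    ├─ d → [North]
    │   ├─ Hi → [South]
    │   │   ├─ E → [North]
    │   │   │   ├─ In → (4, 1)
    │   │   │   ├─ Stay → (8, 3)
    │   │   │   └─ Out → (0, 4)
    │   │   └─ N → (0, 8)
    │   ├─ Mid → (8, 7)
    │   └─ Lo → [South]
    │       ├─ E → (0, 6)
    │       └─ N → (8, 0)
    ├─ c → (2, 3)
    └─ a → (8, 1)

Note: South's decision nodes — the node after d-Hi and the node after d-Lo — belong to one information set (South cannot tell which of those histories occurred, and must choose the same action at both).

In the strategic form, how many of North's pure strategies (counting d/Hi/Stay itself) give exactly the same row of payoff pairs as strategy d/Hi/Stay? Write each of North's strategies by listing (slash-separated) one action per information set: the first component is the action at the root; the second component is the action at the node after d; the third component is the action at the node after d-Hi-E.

Row for d/Hi/Stay (columns E, N): (8,3) (0,8).
Every one of North's information sets is on the play path for some reply by South when North follows d/Hi/Stay.
Changing the action at any of them therefore changes at least one column, so only d/Hi/Stay itself gives this row.

1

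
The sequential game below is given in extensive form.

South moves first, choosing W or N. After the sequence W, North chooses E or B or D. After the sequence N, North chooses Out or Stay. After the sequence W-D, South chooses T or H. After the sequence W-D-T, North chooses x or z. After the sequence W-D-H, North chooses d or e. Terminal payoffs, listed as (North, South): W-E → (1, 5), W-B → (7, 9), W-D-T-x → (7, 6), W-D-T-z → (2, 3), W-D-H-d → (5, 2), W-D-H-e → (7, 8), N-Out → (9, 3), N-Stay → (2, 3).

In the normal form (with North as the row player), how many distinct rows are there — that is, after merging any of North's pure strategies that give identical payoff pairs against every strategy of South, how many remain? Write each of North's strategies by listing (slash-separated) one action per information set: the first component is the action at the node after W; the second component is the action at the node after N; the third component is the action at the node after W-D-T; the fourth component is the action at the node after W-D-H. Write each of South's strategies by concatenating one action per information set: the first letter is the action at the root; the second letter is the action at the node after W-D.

North has 24 pure strategies: E/Out/x/d, E/Out/x/e, E/Out/z/d, E/Out/z/e, E/Stay/x/d, E/Stay/x/e, E/Stay/z/d, E/Stay/z/e, B/Out/x/d, B/Out/x/e, B/Out/z/d, B/Out/z/e, B/Stay/x/d, B/Stay/x/e, B/Stay/z/d, B/Stay/z/e, D/Out/x/d, D/Out/x/e, D/Out/z/d, D/Out/z/e, D/Stay/x/d, D/Stay/x/e, D/Stay/z/d, D/Stay/z/e. Columns: WT, WH, NT, NH.
{E/Out/x/d, E/Out/x/e, E/Out/z/d, E/Out/z/e} → row (1,5) (1,5) (9,3) (9,3)
{E/Stay/x/d, E/Stay/x/e, E/Stay/z/d, E/Stay/z/e} → row (1,5) (1,5) (2,3) (2,3)
{B/Out/x/d, B/Out/x/e, B/Out/z/d, B/Out/z/e} → row (7,9) (7,9) (9,3) (9,3)
{B/Stay/x/d, B/Stay/x/e, B/Stay/z/d, B/Stay/z/e} → row (7,9) (7,9) (2,3) (2,3)
{D/Out/x/d} → row (7,6) (5,2) (9,3) (9,3)
{D/Out/x/e} → row (7,6) (7,8) (9,3) (9,3)
{D/Out/z/d} → row (2,3) (5,2) (9,3) (9,3)
{D/Out/z/e} → row (2,3) (7,8) (9,3) (9,3)
{D/Stay/x/d} → row (7,6) (5,2) (2,3) (2,3)
{D/Stay/x/e} → row (7,6) (7,8) (2,3) (2,3)
{D/Stay/z/d} → row (2,3) (5,2) (2,3) (2,3)
{D/Stay/z/e} → row (2,3) (7,8) (2,3) (2,3)
That's 12 distinct rows out of 24 strategies.

12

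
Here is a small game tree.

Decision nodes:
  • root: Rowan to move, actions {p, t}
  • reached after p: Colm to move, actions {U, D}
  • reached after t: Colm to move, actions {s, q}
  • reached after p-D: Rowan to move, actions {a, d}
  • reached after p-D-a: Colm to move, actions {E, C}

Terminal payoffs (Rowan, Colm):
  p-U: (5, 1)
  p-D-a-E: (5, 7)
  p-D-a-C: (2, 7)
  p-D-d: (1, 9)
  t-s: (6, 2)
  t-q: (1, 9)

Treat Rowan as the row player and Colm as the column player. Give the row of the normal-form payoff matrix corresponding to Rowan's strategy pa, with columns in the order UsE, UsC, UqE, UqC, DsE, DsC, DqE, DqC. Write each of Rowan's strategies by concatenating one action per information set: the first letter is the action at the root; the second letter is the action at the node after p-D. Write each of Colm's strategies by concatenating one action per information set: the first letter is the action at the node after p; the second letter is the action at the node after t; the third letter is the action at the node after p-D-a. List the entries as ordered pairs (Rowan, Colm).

(5,1) (5,1) (5,1) (5,1) (5,7) (2,7) (5,7) (2,7)

vs UsE: Rowan plays p → Colm plays U at [p] → (5, 1)
vs UsC: Rowan plays p → Colm plays U at [p] → (5, 1)
vs UqE: Rowan plays p → Colm plays U at [p] → (5, 1)
vs UqC: Rowan plays p → Colm plays U at [p] → (5, 1)
vs DsE: Rowan plays p → Colm plays D at [p] → Rowan plays a at [p-D] → Colm plays E at [p-D-a] → (5, 7)
vs DsC: Rowan plays p → Colm plays D at [p] → Rowan plays a at [p-D] → Colm plays C at [p-D-a] → (2, 7)
vs DqE: Rowan plays p → Colm plays D at [p] → Rowan plays a at [p-D] → Colm plays E at [p-D-a] → (5, 7)
vs DqC: Rowan plays p → Colm plays D at [p] → Rowan plays a at [p-D] → Colm plays C at [p-D-a] → (2, 7)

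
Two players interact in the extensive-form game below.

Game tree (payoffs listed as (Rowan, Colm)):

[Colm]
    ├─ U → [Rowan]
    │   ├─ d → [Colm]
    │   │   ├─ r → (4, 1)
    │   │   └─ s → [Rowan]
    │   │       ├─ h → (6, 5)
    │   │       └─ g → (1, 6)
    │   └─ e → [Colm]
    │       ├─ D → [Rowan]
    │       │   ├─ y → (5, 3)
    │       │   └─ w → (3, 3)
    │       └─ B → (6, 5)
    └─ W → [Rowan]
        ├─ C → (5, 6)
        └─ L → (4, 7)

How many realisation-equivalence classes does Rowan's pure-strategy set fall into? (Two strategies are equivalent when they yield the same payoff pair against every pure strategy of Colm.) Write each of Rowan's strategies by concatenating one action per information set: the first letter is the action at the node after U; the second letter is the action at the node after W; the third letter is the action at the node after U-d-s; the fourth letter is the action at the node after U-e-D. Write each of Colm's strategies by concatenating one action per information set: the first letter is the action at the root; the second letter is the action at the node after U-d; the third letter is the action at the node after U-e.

8

Rowan has 16 pure strategies: dChy, dChw, dCgy, dCgw, dLhy, dLhw, dLgy, dLgw, eChy, eChw, eCgy, eCgw, eLhy, eLhw, eLgy, eLgw. Columns: UrD, UrB, UsD, UsB, WrD, WrB, WsD, WsB.
{dChy, dChw} → row (4,1) (4,1) (6,5) (6,5) (5,6) (5,6) (5,6) (5,6)
{dCgy, dCgw} → row (4,1) (4,1) (1,6) (1,6) (5,6) (5,6) (5,6) (5,6)
{dLhy, dLhw} → row (4,1) (4,1) (6,5) (6,5) (4,7) (4,7) (4,7) (4,7)
{dLgy, dLgw} → row (4,1) (4,1) (1,6) (1,6) (4,7) (4,7) (4,7) (4,7)
{eChy, eCgy} → row (5,3) (6,5) (5,3) (6,5) (5,6) (5,6) (5,6) (5,6)
{eChw, eCgw} → row (3,3) (6,5) (3,3) (6,5) (5,6) (5,6) (5,6) (5,6)
{eLhy, eLgy} → row (5,3) (6,5) (5,3) (6,5) (4,7) (4,7) (4,7) (4,7)
{eLhw, eLgw} → row (3,3) (6,5) (3,3) (6,5) (4,7) (4,7) (4,7) (4,7)
That's 8 distinct rows out of 16 strategies.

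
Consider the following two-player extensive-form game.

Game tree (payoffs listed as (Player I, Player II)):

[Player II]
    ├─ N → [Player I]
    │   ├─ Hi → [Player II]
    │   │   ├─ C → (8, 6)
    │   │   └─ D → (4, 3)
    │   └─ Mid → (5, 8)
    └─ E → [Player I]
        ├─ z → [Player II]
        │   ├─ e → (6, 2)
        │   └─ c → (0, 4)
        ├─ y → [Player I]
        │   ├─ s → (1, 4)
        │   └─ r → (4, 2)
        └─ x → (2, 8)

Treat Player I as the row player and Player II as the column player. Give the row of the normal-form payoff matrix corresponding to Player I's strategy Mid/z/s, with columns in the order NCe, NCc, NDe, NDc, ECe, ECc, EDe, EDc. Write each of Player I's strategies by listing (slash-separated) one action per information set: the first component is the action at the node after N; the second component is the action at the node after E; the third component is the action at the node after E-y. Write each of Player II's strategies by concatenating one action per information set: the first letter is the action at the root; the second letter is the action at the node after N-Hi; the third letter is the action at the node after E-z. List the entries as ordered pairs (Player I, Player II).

vs NCe: Player II plays N → Player I plays Mid at [N] → (5, 8)
vs NCc: Player II plays N → Player I plays Mid at [N] → (5, 8)
vs NDe: Player II plays N → Player I plays Mid at [N] → (5, 8)
vs NDc: Player II plays N → Player I plays Mid at [N] → (5, 8)
vs ECe: Player II plays E → Player I plays z at [E] → Player II plays e at [E-z] → (6, 2)
vs ECc: Player II plays E → Player I plays z at [E] → Player II plays c at [E-z] → (0, 4)
vs EDe: Player II plays E → Player I plays z at [E] → Player II plays e at [E-z] → (6, 2)
vs EDc: Player II plays E → Player I plays z at [E] → Player II plays c at [E-z] → (0, 4)

(5,8) (5,8) (5,8) (5,8) (6,2) (0,4) (6,2) (0,4)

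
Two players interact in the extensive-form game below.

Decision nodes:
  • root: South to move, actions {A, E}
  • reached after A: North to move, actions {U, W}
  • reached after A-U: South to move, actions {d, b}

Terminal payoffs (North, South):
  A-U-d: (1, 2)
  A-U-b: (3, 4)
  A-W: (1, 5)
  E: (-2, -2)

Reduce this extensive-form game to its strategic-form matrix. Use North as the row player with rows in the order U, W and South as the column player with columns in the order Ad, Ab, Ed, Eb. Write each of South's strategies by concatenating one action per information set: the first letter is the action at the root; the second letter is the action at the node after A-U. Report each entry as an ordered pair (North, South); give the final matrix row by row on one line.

U: (1,2) (3,4) (-2,-2) (-2,-2) | W: (1,5) (1,5) (-2,-2) (-2,-2)

           Ad       Ab       Ed       Eb
   U    (1,2)    (3,4)  (-2,-2)  (-2,-2)
   W    (1,5)    (1,5)  (-2,-2)  (-2,-2)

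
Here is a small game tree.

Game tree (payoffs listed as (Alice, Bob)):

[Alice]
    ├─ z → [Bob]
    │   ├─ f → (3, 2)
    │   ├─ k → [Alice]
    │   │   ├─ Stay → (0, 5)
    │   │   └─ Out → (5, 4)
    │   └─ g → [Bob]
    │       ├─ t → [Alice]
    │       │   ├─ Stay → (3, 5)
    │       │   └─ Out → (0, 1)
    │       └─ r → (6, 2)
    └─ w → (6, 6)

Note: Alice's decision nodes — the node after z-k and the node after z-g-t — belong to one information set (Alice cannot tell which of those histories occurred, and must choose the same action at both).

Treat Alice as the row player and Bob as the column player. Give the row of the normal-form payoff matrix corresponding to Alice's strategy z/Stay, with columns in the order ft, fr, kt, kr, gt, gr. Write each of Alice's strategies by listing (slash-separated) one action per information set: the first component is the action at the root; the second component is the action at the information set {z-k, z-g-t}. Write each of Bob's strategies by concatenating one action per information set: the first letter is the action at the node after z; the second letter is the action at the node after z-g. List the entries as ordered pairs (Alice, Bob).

vs ft: Alice plays z → Bob plays f at [z] → (3, 2)
vs fr: Alice plays z → Bob plays f at [z] → (3, 2)
vs kt: Alice plays z → Bob plays k at [z] → Alice plays Stay at [z-k] → (0, 5)
vs kr: Alice plays z → Bob plays k at [z] → Alice plays Stay at [z-k] → (0, 5)
vs gt: Alice plays z → Bob plays g at [z] → Bob plays t at [z-g] → Alice plays Stay at [z-g-t] → (3, 5)
vs gr: Alice plays z → Bob plays g at [z] → Bob plays r at [z-g] → (6, 2)

(3,2) (3,2) (0,5) (0,5) (3,5) (6,2)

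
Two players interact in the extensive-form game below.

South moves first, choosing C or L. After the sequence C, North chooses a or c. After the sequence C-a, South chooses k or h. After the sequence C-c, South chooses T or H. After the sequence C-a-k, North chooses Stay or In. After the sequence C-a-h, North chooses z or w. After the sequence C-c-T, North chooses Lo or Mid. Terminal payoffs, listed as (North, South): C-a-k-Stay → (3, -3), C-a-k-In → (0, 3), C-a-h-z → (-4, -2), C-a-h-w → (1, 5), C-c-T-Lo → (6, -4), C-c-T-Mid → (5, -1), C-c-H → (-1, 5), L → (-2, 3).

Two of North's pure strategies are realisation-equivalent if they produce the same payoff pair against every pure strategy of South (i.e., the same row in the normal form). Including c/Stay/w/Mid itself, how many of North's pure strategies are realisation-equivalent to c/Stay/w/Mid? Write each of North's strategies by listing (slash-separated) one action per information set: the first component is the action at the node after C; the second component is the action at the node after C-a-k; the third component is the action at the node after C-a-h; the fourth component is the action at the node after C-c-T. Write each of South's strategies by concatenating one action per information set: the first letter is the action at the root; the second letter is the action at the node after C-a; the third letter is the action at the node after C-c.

Row for c/Stay/w/Mid (columns CkT, CkH, ChT, ChH, LkT, LkH, LhT, LhH): (5,-1) (-1,5) (5,-1) (-1,5) (-2,3) (-2,3) (-2,3) (-2,3).
Under c/Stay/w/Mid, North's choice at the node after C-a-k and at the node after C-a-h can never be reached regardless of what South does, so varying those choices leaves every outcome unchanged.
Holding the reachable choices fixed and varying the unreachable ones freely already gives 2 × 2 = 4 equivalent strategies.
No other strategy reproduces this row, so those 4 are the full class: c/Stay/z/Mid, c/Stay/w/Mid, c/In/z/Mid, c/In/w/Mid.

4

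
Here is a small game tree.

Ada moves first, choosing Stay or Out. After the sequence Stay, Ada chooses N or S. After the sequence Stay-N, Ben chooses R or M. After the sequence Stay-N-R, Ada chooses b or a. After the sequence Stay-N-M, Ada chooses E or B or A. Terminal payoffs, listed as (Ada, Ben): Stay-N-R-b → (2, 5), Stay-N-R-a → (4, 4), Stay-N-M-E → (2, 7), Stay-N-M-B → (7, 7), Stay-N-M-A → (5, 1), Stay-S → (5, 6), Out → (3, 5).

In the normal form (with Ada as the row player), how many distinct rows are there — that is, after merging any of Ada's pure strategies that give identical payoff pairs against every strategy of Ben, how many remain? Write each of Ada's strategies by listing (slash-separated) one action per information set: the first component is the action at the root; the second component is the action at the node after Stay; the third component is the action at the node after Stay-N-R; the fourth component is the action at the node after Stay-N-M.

Ada has 24 pure strategies: Stay/N/b/E, Stay/N/b/B, Stay/N/b/A, Stay/N/a/E, Stay/N/a/B, Stay/N/a/A, Stay/S/b/E, Stay/S/b/B, Stay/S/b/A, Stay/S/a/E, Stay/S/a/B, Stay/S/a/A, Out/N/b/E, Out/N/b/B, Out/N/b/A, Out/N/a/E, Out/N/a/B, Out/N/a/A, Out/S/b/E, Out/S/b/B, Out/S/b/A, Out/S/a/E, Out/S/a/B, Out/S/a/A. Columns: R, M.
{Stay/N/b/E} → row (2,5) (2,7)
{Stay/N/b/B} → row (2,5) (7,7)
{Stay/N/b/A} → row (2,5) (5,1)
{Stay/N/a/E} → row (4,4) (2,7)
{Stay/N/a/B} → row (4,4) (7,7)
{Stay/N/a/A} → row (4,4) (5,1)
{Stay/S/b/E, Stay/S/b/B, Stay/S/b/A, Stay/S/a/E, Stay/S/a/B, Stay/S/a/A} → row (5,6) (5,6)
{Out/N/b/E, Out/N/b/B, Out/N/b/A, Out/N/a/E, Out/N/a/B, Out/N/a/A, Out/S/b/E, Out/S/b/B, Out/S/b/A, Out/S/a/E, Out/S/a/B, Out/S/a/A} → row (3,5) (3,5)
That's 8 distinct rows out of 24 strategies.

8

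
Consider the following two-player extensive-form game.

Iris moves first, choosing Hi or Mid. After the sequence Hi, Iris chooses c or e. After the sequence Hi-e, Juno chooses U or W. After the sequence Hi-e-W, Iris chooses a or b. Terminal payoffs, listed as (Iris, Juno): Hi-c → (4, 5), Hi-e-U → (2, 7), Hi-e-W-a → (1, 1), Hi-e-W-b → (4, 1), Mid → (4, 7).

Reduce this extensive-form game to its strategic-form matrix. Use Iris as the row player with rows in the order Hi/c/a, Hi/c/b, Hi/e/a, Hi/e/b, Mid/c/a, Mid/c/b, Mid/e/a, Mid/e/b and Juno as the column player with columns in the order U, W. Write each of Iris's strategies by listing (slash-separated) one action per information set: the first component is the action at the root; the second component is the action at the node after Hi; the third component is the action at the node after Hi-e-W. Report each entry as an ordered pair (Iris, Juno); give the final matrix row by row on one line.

Hi/c/a: (4,5) (4,5) | Hi/c/b: (4,5) (4,5) | Hi/e/a: (2,7) (1,1) | Hi/e/b: (2,7) (4,1) | Mid/c/a: (4,7) (4,7) | Mid/c/b: (4,7) (4,7) | Mid/e/a: (4,7) (4,7) | Mid/e/b: (4,7) (4,7)

               U        W
 Hi/c/a    (4,5)    (4,5)
 Hi/c/b    (4,5)    (4,5)
 Hi/e/a    (2,7)    (1,1)
 Hi/e/b    (2,7)    (4,1)
Mid/c/a    (4,7)    (4,7)
Mid/c/b    (4,7)    (4,7)
Mid/e/a    (4,7)    (4,7)
Mid/e/b    (4,7)    (4,7)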